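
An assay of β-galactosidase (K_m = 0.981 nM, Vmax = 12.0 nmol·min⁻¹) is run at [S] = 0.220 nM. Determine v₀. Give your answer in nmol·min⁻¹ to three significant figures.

2.20 nmol·min⁻¹

v = Vmax·[S]/(Km + [S]) = 12.0 × 0.220 / (0.981 + 0.220)
  = 2.640 / 1.201 = 2.20 nmol·min⁻¹.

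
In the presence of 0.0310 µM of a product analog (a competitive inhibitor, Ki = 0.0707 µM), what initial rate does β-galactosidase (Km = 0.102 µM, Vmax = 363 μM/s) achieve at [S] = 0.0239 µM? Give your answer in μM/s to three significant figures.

50.8 μM/s

With α = 1 + [I]/Ki = 1 + 0.0310/0.0707 = 1.438, the competitive rate law is v = Vmax[S] / (αKm + [S]).
v = 363×0.0239 / (1.438×0.102 + 0.0239) = 8.676/0.1706 = 50.8 μM/s.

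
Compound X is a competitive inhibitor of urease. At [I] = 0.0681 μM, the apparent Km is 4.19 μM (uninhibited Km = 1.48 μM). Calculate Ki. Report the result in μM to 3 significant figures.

0.0372 μM

Competitive: Km,app = α·Km with α = 1 + [I]/Ki.
α = Km,app/Km = 4.19/1.48 = 2.831.
Since α = 1 + [I]/Ki, [I]/Ki = 2.831 − 1 = 1.831 and Ki = 0.0681/1.831 = 0.0372 μM.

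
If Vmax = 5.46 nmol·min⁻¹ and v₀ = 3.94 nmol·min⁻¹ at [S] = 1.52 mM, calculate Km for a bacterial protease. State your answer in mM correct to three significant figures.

v/Vmax = 3.94/5.46 = 0.7216 = [S]/(Km+[S]).
So Km + [S] = [S]/0.7216 = 2.106 mM, giving Km = 2.106 − 1.52 = 0.586 mM.

0.586 mM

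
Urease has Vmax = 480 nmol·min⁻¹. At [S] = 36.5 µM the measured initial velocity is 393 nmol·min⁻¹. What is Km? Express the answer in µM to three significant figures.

8.08 µM

v/Vmax = 393/480 = 0.8188 = [S]/(Km+[S]).
So Km + [S] = [S]/0.8188 = 44.58 µM, giving Km = 44.58 − 36.5 = 8.08 µM.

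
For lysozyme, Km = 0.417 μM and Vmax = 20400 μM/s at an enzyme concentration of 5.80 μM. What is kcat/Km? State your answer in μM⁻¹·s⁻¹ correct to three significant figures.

8430 μM⁻¹·s⁻¹

kcat = Vmax/[E]total = 20400/5.80 = 3520 s⁻¹.
kcat/Km = 3520/0.417 = 8430 μM⁻¹·s⁻¹.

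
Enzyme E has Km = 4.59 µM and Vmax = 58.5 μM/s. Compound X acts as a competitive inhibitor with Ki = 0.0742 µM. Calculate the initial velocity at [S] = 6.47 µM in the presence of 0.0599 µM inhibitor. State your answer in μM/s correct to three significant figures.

25.6 μM/s

With α = 1 + [I]/Ki = 1 + 0.0599/0.0742 = 1.807, the competitive rate law is v = Vmax[S] / (αKm + [S]).
v = 58.5×6.47 / (1.807×4.59 + 6.47) = 378.5/14.77 = 25.6 μM/s.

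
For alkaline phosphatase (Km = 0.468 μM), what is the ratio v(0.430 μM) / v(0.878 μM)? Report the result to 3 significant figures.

0.734

Since Vmax cancels, v₂/v₁ = [S]₂(Km+[S]₁) / [S]₁(Km+[S]₂).
= 0.430×(0.468+0.878) / (0.878×(0.468+0.430)) = 0.5788/0.7884 = 0.734.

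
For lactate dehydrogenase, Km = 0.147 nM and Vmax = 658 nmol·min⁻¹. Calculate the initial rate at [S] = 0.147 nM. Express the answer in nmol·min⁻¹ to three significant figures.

v = Vmax·[S]/(Km + [S]) = 658 × 0.147 / (0.147 + 0.147)
  = 96.73 / 0.2940 = 329 nmol·min⁻¹.

329 nmol·min⁻¹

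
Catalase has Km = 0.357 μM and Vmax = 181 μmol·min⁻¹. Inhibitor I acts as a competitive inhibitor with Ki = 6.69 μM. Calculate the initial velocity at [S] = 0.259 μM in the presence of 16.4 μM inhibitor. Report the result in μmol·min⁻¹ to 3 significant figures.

With α = 1 + [I]/Ki = 1 + 16.4/6.69 = 3.451, the competitive rate law is v = Vmax[S] / (αKm + [S]).
v = 181×0.259 / (3.451×0.357 + 0.259) = 46.88/1.491 = 31.4 μmol·min⁻¹.

31.4 μmol·min⁻¹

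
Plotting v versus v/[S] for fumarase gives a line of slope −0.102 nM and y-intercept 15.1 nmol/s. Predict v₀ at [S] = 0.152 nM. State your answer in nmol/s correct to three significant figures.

In the Eadie–Hofstee form v = Vmax − Km·(v/[S]), the slope is −Km and the intercept is Vmax, so Km = 0.102 nM and Vmax = 15.1 nmol/s.
v = 15.1 × 0.152/(0.102 + 0.152) = 9.04 nmol/s.

9.04 nmol/s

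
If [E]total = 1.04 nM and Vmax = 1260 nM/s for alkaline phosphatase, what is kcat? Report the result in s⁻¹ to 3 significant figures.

kcat = Vmax/[E]total = 1260 nM/s / 1.04 nM = 1210 s⁻¹.

1210 s⁻¹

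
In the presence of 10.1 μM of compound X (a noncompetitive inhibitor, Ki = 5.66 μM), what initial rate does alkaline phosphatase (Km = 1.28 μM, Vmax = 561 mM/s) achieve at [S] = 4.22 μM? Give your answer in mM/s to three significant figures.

α = 1 + [I]/Ki = 1 + 10.1/5.66 = 2.784.
For a noncompetitive inhibitor, Vmax is reduced to Vmax/α while Km is unchanged: Km,app = 1.28 μM, Vmax,app = 201 mM/s.
v = Vmax,app·[S]/(Km,app + [S]) = 201 × 4.22/(1.28 + 4.22) = 155 mM/s.

155 mM/s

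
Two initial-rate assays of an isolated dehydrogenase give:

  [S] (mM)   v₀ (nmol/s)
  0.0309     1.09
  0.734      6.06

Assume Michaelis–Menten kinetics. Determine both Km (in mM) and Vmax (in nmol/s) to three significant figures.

Km = 0.184 mM; Vmax = 7.58 nmol/s

From v = Vmax[S]/(Km+[S]), each point gives Vmax = v(Km+[S])/[S].
Equating: 1.09(Km+0.0309)/0.0309 = 6.06(Km+0.734)/0.734.
35.28·Km + 1.09 = 8.256·Km + 6.06, so (35.28 − 8.256)·Km = 6.06 − 1.09.
Km = 4.970/27.02 = 0.184 mM; then Vmax = 1.09(0.184+0.0309)/0.0309 = 7.58 nmol/s.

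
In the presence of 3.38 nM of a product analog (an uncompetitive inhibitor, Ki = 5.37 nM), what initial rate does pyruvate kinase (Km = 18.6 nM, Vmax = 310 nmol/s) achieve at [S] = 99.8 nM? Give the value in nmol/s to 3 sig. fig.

171 nmol/s

α = 1 + [I]/Ki = 1 + 3.38/5.37 = 1.629.
For an uncompetitive inhibitor, both parameters are divided by α, giving Vmax/α and Km/α: Km,app = 11.4 nM, Vmax,app = 190 nmol/s.
v = Vmax,app·[S]/(Km,app + [S]) = 190 × 99.8/(11.4 + 99.8) = 171 nmol/s.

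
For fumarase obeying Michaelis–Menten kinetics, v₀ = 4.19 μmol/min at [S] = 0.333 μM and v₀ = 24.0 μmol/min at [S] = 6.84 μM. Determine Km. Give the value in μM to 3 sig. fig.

2.18 μM

From v = Vmax[S]/(Km+[S]), each point gives Vmax = v(Km+[S])/[S].
Equating: 4.19(Km+0.333)/0.333 = 24.0(Km+6.84)/6.84.
12.58·Km + 4.19 = 3.509·Km + 24.0, so (12.58 − 3.509)·Km = 24.0 − 4.19.
Km = 19.81/9.074 = 2.18 μM; then Vmax = 4.19(2.18+0.333)/0.333 = 31.7 μmol/min.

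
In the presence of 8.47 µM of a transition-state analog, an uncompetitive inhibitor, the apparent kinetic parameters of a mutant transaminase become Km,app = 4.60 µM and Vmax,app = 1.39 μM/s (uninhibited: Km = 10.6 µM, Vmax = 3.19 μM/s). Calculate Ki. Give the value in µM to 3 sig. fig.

Uncompetitive: Vmax,app = Vmax/α (and Km,app = Km/α) with α = 1 + [I]/Ki.
α = Vmax/Vmax,app = 3.19/1.39 = 2.295.
Since α = 1 + [I]/Ki, [I]/Ki = 2.295 − 1 = 1.295 and Ki = 8.47/1.295 = 6.54 µM.

6.54 µM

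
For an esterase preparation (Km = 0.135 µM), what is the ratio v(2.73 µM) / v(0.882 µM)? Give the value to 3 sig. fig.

1.10

Since Vmax cancels, v₂/v₁ = [S]₂(Km+[S]₁) / [S]₁(Km+[S]₂).
= 2.73×(0.135+0.882) / (0.882×(0.135+2.73)) = 2.776/2.527 = 1.10.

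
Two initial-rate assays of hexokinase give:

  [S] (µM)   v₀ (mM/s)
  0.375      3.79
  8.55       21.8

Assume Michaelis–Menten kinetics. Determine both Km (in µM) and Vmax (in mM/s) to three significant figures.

From v = Vmax[S]/(Km+[S]), each point gives Vmax = v(Km+[S])/[S].
Equating: 3.79(Km+0.375)/0.375 = 21.8(Km+8.55)/8.55.
10.11·Km + 3.79 = 2.550·Km + 21.8, so (10.11 − 2.550)·Km = 21.8 − 3.79.
Km = 18.01/7.557 = 2.38 µM; then Vmax = 3.79(2.38+0.375)/0.375 = 27.9 mM/s.

Km = 2.38 µM; Vmax = 27.9 mM/s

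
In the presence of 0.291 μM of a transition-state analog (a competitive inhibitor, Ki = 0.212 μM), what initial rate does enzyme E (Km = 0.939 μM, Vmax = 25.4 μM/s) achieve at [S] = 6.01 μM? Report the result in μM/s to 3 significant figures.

α = 1 + [I]/Ki = 1 + 0.291/0.212 = 2.373.
For a competitive inhibitor, Vmax is unchanged and the apparent Km becomes α·Km: Km,app = 2.23 μM, Vmax,app = 25.4 μM/s.
v = Vmax,app·[S]/(Km,app + [S]) = 25.4 × 6.01/(2.23 + 6.01) = 18.5 μM/s.

18.5 μM/s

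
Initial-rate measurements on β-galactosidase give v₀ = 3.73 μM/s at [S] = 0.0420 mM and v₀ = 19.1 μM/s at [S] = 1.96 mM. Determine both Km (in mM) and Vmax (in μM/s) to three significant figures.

Km = 0.194 mM; Vmax = 21.0 μM/s

From v = Vmax[S]/(Km+[S]), each point gives Vmax = v(Km+[S])/[S].
Equating: 3.73(Km+0.0420)/0.0420 = 19.1(Km+1.96)/1.96.
88.81·Km + 3.73 = 9.745·Km + 19.1, so (88.81 − 9.745)·Km = 19.1 − 3.73.
Km = 15.37/79.06 = 0.194 mM; then Vmax = 3.73(0.194+0.0420)/0.0420 = 21.0 μM/s.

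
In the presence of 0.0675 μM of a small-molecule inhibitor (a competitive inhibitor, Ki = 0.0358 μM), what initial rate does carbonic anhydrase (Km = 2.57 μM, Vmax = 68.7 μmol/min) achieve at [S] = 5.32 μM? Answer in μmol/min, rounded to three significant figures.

α = 1 + [I]/Ki = 1 + 0.0675/0.0358 = 2.885.
For a competitive inhibitor, Vmax is unchanged and the apparent Km becomes α·Km: Km,app = 7.42 μM, Vmax,app = 68.7 μmol/min.
v = Vmax,app·[S]/(Km,app + [S]) = 68.7 × 5.32/(7.42 + 5.32) = 28.7 μmol/min.

28.7 μmol/min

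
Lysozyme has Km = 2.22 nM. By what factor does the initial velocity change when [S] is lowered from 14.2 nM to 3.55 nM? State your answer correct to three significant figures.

Since Vmax cancels, v₂/v₁ = [S]₂(Km+[S]₁) / [S]₁(Km+[S]₂).
= 3.55×(2.22+14.2) / (14.2×(2.22+3.55)) = 58.29/81.93 = 0.711.

0.711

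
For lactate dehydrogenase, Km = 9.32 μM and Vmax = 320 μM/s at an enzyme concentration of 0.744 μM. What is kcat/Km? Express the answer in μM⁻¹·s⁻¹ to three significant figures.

46.1 μM⁻¹·s⁻¹

kcat = Vmax/[E]total = 320/0.744 = 430 s⁻¹.
kcat/Km = 430/9.32 = 46.1 μM⁻¹·s⁻¹.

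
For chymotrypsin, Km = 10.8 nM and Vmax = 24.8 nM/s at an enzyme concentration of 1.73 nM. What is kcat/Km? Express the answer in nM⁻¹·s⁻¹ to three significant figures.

1.33 nM⁻¹·s⁻¹

kcat = Vmax/[E]total = 24.8/1.73 = 14.3 s⁻¹.
kcat/Km = 14.3/10.8 = 1.33 nM⁻¹·s⁻¹.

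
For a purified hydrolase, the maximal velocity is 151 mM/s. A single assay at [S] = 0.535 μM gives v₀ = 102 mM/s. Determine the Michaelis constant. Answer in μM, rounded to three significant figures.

From v = Vmax[S]/(Km+[S]), Km = [S](Vmax − v)/v.
Km = 0.535 × (151 − 102) / 102 = 26.22/102 = 0.257 μM.

0.257 μM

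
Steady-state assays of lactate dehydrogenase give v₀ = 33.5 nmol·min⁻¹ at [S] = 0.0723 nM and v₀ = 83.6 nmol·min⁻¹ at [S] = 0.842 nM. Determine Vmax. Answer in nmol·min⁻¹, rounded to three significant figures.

From v = Vmax[S]/(Km+[S]), each point gives Vmax = v(Km+[S])/[S].
Equating: 33.5(Km+0.0723)/0.0723 = 83.6(Km+0.842)/0.842.
463.3·Km + 33.5 = 99.29·Km + 83.6, so (463.3 − 99.29)·Km = 83.6 − 33.5.
Km = 50.10/364.1 = 0.138 nM; then Vmax = 33.5(0.138+0.0723)/0.0723 = 97.3 nmol·min⁻¹.

97.3 nmol·min⁻¹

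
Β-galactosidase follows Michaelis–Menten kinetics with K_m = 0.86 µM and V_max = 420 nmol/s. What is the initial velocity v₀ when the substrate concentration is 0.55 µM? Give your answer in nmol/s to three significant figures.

164 nmol/s

v = Vmax·[S]/(Km + [S]) = 420 × 0.55 / (0.86 + 0.55)
  = 231.0 / 1.410 = 164 nmol/s.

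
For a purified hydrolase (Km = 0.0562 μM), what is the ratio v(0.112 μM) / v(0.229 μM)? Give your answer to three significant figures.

0.829

Since Vmax cancels, v₂/v₁ = [S]₂(Km+[S]₁) / [S]₁(Km+[S]₂).
= 0.112×(0.0562+0.229) / (0.229×(0.0562+0.112)) = 0.03194/0.03852 = 0.829.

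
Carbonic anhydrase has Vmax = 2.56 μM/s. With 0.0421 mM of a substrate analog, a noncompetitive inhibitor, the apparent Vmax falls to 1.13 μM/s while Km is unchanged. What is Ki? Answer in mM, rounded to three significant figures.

Noncompetitive: Vmax,app = Vmax/α with α = 1 + [I]/Ki.
α = Vmax/Vmax,app = 2.56/1.13 = 2.265.
Since α = 1 + [I]/Ki, [I]/Ki = 2.265 − 1 = 1.265 and Ki = 0.0421/1.265 = 0.0333 mM.

0.0333 mM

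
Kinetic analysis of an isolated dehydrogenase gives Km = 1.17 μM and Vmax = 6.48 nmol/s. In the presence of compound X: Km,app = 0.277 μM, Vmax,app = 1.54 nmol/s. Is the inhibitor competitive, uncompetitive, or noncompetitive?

Both Km and Vmax decrease by the same factor (~4.22-fold) — characteristic of uncompetitive inhibition.

uncompetitive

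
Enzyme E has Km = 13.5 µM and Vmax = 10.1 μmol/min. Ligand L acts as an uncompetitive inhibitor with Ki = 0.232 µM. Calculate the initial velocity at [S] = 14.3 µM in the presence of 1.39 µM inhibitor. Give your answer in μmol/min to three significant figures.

1.27 μmol/min

With α = 1 + [I]/Ki = 1 + 1.39/0.232 = 6.991, the uncompetitive rate law is v = (Vmax/α)·[S] / (Km/α + [S]).
v = (10.1/6.991)×14.3 / (13.5/6.991 + 14.3) = 20.66/16.23 = 1.27 μmol/min.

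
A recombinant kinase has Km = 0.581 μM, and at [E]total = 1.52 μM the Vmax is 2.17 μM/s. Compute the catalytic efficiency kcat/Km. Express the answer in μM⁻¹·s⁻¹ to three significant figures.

2.46 μM⁻¹·s⁻¹

kcat = Vmax/[E]total = 2.17/1.52 = 1.43 s⁻¹.
kcat/Km = 1.43/0.581 = 2.46 μM⁻¹·s⁻¹.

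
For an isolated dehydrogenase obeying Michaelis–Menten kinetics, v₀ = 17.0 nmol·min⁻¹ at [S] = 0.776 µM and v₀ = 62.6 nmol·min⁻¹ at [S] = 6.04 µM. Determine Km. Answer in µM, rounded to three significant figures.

3.95 µM

From v = Vmax[S]/(Km+[S]), each point gives Vmax = v(Km+[S])/[S].
Equating: 17.0(Km+0.776)/0.776 = 62.6(Km+6.04)/6.04.
21.91·Km + 17.0 = 10.36·Km + 62.6, so (21.91 − 10.36)·Km = 62.6 − 17.0.
Km = 45.60/11.54 = 3.95 µM; then Vmax = 17.0(3.95+0.776)/0.776 = 104 nmol·min⁻¹.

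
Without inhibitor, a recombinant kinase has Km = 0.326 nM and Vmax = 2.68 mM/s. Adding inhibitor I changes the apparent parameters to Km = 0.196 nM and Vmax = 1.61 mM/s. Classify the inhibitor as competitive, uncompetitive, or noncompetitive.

uncompetitive

Both Km and Vmax decrease by the same factor (~1.66-fold) — characteristic of uncompetitive inhibition.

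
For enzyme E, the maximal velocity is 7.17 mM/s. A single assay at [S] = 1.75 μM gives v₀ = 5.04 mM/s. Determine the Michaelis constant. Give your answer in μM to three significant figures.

v/Vmax = 5.04/7.17 = 0.7029 = [S]/(Km+[S]).
So Km + [S] = [S]/0.7029 = 2.490 μM, giving Km = 2.490 − 1.75 = 0.740 μM.

0.740 μM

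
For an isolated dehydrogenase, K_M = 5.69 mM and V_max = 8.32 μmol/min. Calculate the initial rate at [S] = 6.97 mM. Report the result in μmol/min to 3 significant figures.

4.58 μmol/min

[S]/(Km+[S]) = 6.97/12.66 = 0.5506, the fractional saturation.
v = 0.5506 × Vmax = 0.5506 × 8.32 = 4.58 μmol/min.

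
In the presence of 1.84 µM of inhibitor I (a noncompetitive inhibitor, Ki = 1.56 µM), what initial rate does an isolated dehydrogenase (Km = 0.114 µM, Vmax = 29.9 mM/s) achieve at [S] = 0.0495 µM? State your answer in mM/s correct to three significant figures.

With α = 1 + [I]/Ki = 1 + 1.84/1.56 = 2.179, the noncompetitive rate law is v = (Vmax/α)·[S] / (Km + [S]).
v = (29.9/2.179)×0.0495 / (0.114 + 0.0495) = 0.6791/0.1635 = 4.15 mM/s.

4.15 mM/s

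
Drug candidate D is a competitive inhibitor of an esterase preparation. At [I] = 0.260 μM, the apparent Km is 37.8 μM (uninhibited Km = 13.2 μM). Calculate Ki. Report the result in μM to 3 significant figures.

0.140 μM

Competitive: Km,app = α·Km with α = 1 + [I]/Ki.
α = Km,app/Km = 37.8/13.2 = 2.864.
Ki = [I]/(α − 1) = 0.260/1.864 = 0.140 μM.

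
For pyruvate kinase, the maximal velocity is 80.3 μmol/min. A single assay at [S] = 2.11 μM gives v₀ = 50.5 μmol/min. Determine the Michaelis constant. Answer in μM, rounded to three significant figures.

1.25 μM

v/Vmax = 50.5/80.3 = 0.6289 = [S]/(Km+[S]).
So Km + [S] = [S]/0.6289 = 3.355 μM, giving Km = 3.355 − 2.11 = 1.25 μM.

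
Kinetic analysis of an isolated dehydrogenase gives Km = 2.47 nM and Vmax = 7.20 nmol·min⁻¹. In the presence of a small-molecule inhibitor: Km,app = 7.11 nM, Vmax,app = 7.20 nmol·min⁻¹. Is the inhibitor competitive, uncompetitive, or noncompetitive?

competitive

Km increases (2.47 → 7.11 nM) while Vmax is unchanged — the hallmark of competitive inhibition.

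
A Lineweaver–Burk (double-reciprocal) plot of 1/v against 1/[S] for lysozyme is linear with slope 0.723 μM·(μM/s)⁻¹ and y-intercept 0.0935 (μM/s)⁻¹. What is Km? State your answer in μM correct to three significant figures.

7.73 μM

y-intercept = 1/Vmax ⇒ Vmax = 10.7 μM/s; slope = Km/Vmax ⇒ Km = slope × Vmax.
Km = 0.723 × 10.7 = 7.73 μM.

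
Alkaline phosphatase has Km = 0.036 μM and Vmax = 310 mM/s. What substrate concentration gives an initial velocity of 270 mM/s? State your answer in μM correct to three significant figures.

0.243 μM

The required fractional saturation is v/Vmax = 270/310 = 0.8710.
Then [S]/(Km+[S]) = 0.8710 ⇒ [S] = 0.036 × 0.8710/(1 − 0.8710) = 0.243 μM.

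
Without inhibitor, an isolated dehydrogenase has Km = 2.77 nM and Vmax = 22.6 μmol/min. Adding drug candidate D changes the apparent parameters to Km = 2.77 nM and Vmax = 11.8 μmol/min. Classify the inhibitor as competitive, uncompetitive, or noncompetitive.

noncompetitive

Vmax decreases (22.6 → 11.8 μmol/min) while Km is unchanged — pure noncompetitive inhibition.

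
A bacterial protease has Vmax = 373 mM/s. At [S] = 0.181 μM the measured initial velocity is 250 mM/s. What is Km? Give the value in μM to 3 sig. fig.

0.0891 μM

From v = Vmax[S]/(Km+[S]), Km = [S](Vmax − v)/v.
Km = 0.181 × (373 − 250) / 250 = 22.26/250 = 0.0891 μM.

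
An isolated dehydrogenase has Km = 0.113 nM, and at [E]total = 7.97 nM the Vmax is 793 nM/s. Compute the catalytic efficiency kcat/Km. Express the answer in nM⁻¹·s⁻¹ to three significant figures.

kcat = Vmax/[E]total = 793/7.97 = 99.5 s⁻¹.
kcat/Km = 99.5/0.113 = 881 nM⁻¹·s⁻¹.

881 nM⁻¹·s⁻¹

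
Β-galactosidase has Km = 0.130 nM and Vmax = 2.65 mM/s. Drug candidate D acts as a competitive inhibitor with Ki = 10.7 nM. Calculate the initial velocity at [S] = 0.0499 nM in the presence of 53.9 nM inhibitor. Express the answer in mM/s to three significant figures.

α = 1 + [I]/Ki = 1 + 53.9/10.7 = 6.037.
For a competitive inhibitor, Vmax is unchanged and the apparent Km becomes α·Km: Km,app = 0.785 nM, Vmax,app = 2.65 mM/s.
v = Vmax,app·[S]/(Km,app + [S]) = 2.65 × 0.0499/(0.785 + 0.0499) = 0.158 mM/s.

0.158 mM/s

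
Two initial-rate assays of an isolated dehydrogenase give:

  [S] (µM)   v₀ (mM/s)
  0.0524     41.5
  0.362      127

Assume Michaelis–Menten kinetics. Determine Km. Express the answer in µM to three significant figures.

From v = Vmax[S]/(Km+[S]), each point gives Vmax = v(Km+[S])/[S].
Equating: 41.5(Km+0.0524)/0.0524 = 127(Km+0.362)/0.362.
792.0·Km + 41.5 = 350.8·Km + 127, so (792.0 − 350.8)·Km = 127 − 41.5.
Km = 85.50/441.2 = 0.194 µM; then Vmax = 41.5(0.194+0.0524)/0.0524 = 195 mM/s.

0.194 µM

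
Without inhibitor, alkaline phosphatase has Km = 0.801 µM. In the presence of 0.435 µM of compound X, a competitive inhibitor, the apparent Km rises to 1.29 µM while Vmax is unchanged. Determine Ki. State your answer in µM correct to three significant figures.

Competitive: Km,app = α·Km with α = 1 + [I]/Ki.
α = Km,app/Km = 1.29/0.801 = 1.610.
Ki = [I]/(α − 1) = 0.435/0.6105 = 0.713 µM.

0.713 µM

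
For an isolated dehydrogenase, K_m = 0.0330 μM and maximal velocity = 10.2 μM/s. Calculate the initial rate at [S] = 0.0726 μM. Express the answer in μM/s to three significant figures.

7.01 μM/s

[S]/(Km+[S]) = 0.0726/0.1056 = 0.6875, the fractional saturation.
v = 0.6875 × Vmax = 0.6875 × 10.2 = 7.01 μM/s.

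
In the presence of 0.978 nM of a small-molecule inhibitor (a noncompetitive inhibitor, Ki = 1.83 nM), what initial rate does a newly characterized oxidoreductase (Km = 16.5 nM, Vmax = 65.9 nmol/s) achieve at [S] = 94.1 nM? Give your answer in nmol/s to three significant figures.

α = 1 + [I]/Ki = 1 + 0.978/1.83 = 1.534.
For a noncompetitive inhibitor, Vmax is reduced to Vmax/α while Km is unchanged: Km,app = 16.5 nM, Vmax,app = 42.9 nmol/s.
v = Vmax,app·[S]/(Km,app + [S]) = 42.9 × 94.1/(16.5 + 94.1) = 36.5 nmol/s.

36.5 nmol/s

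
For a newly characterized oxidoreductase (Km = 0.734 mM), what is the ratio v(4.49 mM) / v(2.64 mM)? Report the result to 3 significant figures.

1.10

Since Vmax cancels, v₂/v₁ = [S]₂(Km+[S]₁) / [S]₁(Km+[S]₂).
= 4.49×(0.734+2.64) / (2.64×(0.734+4.49)) = 15.15/13.79 = 1.10.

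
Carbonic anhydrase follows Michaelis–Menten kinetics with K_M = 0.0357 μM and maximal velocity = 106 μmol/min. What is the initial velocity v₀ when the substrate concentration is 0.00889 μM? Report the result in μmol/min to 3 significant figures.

21.1 μmol/min

[S]/(Km+[S]) = 0.00889/0.04459 = 0.1994, the fractional saturation.
v = 0.1994 × Vmax = 0.1994 × 106 = 21.1 μmol/min.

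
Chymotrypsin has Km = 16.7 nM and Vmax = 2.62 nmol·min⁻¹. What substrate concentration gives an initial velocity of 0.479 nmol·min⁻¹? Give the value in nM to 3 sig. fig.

3.74 nM

The required fractional saturation is v/Vmax = 0.479/2.62 = 0.1828.
Then [S]/(Km+[S]) = 0.1828 ⇒ [S] = 16.7 × 0.1828/(1 − 0.1828) = 3.74 nM.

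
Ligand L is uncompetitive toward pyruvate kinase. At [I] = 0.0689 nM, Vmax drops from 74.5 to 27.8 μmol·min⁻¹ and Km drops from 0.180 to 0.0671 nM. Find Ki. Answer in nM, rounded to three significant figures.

Uncompetitive: Vmax,app = Vmax/α (and Km,app = Km/α) with α = 1 + [I]/Ki.
α = Vmax/Vmax,app = 74.5/27.8 = 2.680.
Since α = 1 + [I]/Ki, [I]/Ki = 2.680 − 1 = 1.680 and Ki = 0.0689/1.680 = 0.0410 nM.

0.0410 nM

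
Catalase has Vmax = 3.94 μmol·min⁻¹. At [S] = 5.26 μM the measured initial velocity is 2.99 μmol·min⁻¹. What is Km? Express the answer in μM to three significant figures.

1.67 μM

From v = Vmax[S]/(Km+[S]), Km = [S](Vmax − v)/v.
Km = 5.26 × (3.94 − 2.99) / 2.99 = 4.997/2.99 = 1.67 μM.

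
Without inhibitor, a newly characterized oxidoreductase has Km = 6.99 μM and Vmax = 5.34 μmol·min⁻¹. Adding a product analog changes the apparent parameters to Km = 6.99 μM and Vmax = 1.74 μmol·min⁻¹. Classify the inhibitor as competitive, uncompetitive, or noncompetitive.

noncompetitive

Vmax decreases (5.34 → 1.74 μmol·min⁻¹) while Km is unchanged — pure noncompetitive inhibition.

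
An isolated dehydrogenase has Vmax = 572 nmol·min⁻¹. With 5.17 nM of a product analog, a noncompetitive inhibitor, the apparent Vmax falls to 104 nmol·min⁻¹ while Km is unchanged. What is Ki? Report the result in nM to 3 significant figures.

Noncompetitive: Vmax,app = Vmax/α with α = 1 + [I]/Ki.
α = Vmax/Vmax,app = 572/104 = 5.500.
Ki = [I]/(α − 1) = 5.17/4.500 = 1.15 nM.

1.15 nM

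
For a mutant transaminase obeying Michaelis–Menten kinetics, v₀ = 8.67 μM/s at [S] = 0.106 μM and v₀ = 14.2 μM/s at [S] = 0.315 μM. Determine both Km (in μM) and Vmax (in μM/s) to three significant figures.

Km = 0.151 μM; Vmax = 21.0 μM/s

From v = Vmax[S]/(Km+[S]), each point gives Vmax = v(Km+[S])/[S].
Equating: 8.67(Km+0.106)/0.106 = 14.2(Km+0.315)/0.315.
81.79·Km + 8.67 = 45.08·Km + 14.2, so (81.79 − 45.08)·Km = 14.2 − 8.67.
Km = 5.530/36.71 = 0.151 μM; then Vmax = 8.67(0.151+0.106)/0.106 = 21.0 μM/s.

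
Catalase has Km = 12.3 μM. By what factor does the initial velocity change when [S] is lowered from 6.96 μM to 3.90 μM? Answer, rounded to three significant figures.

The fractional saturations are [S]/(Km+[S]) = 6.96/19.26 = 0.3614 and 3.90/16.20 = 0.2407.
v₂/v₁ is just their ratio: 0.2407/0.3614 = 0.666.

0.666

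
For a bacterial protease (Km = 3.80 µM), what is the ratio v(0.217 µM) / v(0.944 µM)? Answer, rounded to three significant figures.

0.271

The fractional saturations are [S]/(Km+[S]) = 0.944/4.744 = 0.1990 and 0.217/4.017 = 0.05402.
v₂/v₁ is just their ratio: 0.05402/0.1990 = 0.271.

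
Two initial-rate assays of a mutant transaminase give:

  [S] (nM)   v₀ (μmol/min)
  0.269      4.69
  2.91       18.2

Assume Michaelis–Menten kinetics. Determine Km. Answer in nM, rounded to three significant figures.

1.21 nM

From v = Vmax[S]/(Km+[S]), each point gives Vmax = v(Km+[S])/[S].
Equating: 4.69(Km+0.269)/0.269 = 18.2(Km+2.91)/2.91.
17.43·Km + 4.69 = 6.254·Km + 18.2, so (17.43 − 6.254)·Km = 18.2 − 4.69.
Km = 13.51/11.18 = 1.21 nM; then Vmax = 4.69(1.21+0.269)/0.269 = 25.8 μmol/min.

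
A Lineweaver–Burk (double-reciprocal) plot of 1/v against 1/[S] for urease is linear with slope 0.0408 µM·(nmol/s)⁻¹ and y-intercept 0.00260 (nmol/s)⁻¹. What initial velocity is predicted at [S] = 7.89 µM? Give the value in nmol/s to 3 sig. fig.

The y-intercept is 1/Vmax, so Vmax = 1/0.00260 = 385 nmol/s.
The slope is Km/Vmax, so Km = 0.0408 × 385 = 15.7 µM.
Then v = 385 × 7.89/(15.7 + 7.89) = 129 nmol/s.

129 nmol/s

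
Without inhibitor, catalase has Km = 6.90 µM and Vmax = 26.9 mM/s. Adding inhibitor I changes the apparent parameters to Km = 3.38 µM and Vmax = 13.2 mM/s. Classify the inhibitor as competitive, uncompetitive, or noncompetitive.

Both Km and Vmax decrease by the same factor (~2.04-fold) — characteristic of uncompetitive inhibition.

uncompetitive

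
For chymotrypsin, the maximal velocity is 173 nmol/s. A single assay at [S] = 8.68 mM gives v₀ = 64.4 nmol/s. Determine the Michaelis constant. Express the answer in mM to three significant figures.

14.6 mM

From v = Vmax[S]/(Km+[S]), Km = [S](Vmax − v)/v.
Km = 8.68 × (173 − 64.4) / 64.4 = 942.6/64.4 = 14.6 mM.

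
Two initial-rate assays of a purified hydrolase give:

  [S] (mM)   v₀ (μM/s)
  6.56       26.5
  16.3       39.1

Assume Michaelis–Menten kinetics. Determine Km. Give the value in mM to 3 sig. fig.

From v = Vmax[S]/(Km+[S]), each point gives Vmax = v(Km+[S])/[S].
Equating: 26.5(Km+6.56)/6.56 = 39.1(Km+16.3)/16.3.
4.040·Km + 26.5 = 2.399·Km + 39.1, so (4.040 − 2.399)·Km = 39.1 − 26.5.
Km = 12.60/1.641 = 7.68 mM; then Vmax = 26.5(7.68+6.56)/6.56 = 57.5 μM/s.

7.68 mM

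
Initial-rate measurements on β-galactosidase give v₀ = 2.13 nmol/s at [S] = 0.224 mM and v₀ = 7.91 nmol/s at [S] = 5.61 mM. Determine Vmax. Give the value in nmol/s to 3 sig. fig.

From v = Vmax[S]/(Km+[S]), each point gives Vmax = v(Km+[S])/[S].
Equating: 2.13(Km+0.224)/0.224 = 7.91(Km+5.61)/5.61.
9.509·Km + 2.13 = 1.410·Km + 7.91, so (9.509 − 1.410)·Km = 7.91 − 2.13.
Km = 5.780/8.099 = 0.714 mM; then Vmax = 2.13(0.714+0.224)/0.224 = 8.92 nmol/s.

8.92 nmol/s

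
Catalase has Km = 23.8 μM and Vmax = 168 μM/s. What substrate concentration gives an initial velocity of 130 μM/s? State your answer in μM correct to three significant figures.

Rearranging v = Vmax[S]/(Km+[S]) gives [S] = Km·v/(Vmax − v).
[S] = 23.8 × 130 / (168 − 130) = 3094/38.00 = 81.4 μM.

81.4 μM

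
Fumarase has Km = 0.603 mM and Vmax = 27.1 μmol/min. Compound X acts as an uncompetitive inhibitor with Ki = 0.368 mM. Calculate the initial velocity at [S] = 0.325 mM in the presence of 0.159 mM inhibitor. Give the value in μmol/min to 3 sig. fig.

α = 1 + [I]/Ki = 1 + 0.159/0.368 = 1.432.
For an uncompetitive inhibitor, both parameters are divided by α, giving Vmax/α and Km/α: Km,app = 0.421 mM, Vmax,app = 18.9 μmol/min.
v = Vmax,app·[S]/(Km,app + [S]) = 18.9 × 0.325/(0.421 + 0.325) = 8.24 μmol/min.

8.24 μmol/min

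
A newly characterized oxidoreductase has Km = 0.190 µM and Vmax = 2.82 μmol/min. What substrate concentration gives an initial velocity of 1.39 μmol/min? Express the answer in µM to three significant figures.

Rearranging v = Vmax[S]/(Km+[S]) gives [S] = Km·v/(Vmax − v).
[S] = 0.190 × 1.39 / (2.82 − 1.39) = 0.2641/1.430 = 0.185 µM.

0.185 µM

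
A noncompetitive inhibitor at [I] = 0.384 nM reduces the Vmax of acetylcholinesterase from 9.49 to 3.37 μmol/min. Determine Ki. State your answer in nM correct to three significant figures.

0.211 nM

Noncompetitive: Vmax,app = Vmax/α with α = 1 + [I]/Ki.
α = Vmax/Vmax,app = 9.49/3.37 = 2.816.
Since α = 1 + [I]/Ki, [I]/Ki = 2.816 − 1 = 1.816 and Ki = 0.384/1.816 = 0.211 nM.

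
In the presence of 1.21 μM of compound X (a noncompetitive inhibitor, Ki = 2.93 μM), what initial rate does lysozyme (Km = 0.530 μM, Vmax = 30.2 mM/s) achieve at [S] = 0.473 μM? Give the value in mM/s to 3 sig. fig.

10.1 mM/s

α = 1 + [I]/Ki = 1 + 1.21/2.93 = 1.413.
For a noncompetitive inhibitor, Vmax is reduced to Vmax/α while Km is unchanged: Km,app = 0.530 μM, Vmax,app = 21.4 mM/s.
v = Vmax,app·[S]/(Km,app + [S]) = 21.4 × 0.473/(0.530 + 0.473) = 10.1 mM/s.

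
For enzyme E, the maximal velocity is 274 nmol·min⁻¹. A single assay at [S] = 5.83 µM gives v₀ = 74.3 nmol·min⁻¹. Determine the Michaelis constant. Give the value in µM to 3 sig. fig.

15.7 µM

v/Vmax = 74.3/274 = 0.2712 = [S]/(Km+[S]).
So Km + [S] = [S]/0.2712 = 21.50 µM, giving Km = 21.50 − 5.83 = 15.7 µM.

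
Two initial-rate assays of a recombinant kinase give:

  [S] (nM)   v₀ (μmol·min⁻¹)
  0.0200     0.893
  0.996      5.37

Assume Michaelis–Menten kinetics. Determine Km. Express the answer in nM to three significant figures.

0.114 nM

In reciprocal form, 1/v = (Km/Vmax)·(1/[S]) + 1/Vmax. The two points give (1/[S], 1/v) = (50.00, 1.120) and (1.004, 0.1862).
Slope = (1.120 − 0.1862)/(50.00 − 1.004) = 0.01905; intercept = 1.120 − 0.01905×50.00 = 0.1671.
Vmax = 1/intercept = 5.98 μmol·min⁻¹; Km = slope × Vmax = 0.01905 × 5.98 = 0.114 nM.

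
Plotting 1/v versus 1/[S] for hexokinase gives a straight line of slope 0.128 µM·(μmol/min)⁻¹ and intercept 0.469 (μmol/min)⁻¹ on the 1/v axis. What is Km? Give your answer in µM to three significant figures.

y-intercept = 1/Vmax ⇒ Vmax = 2.13 μmol/min; slope = Km/Vmax ⇒ Km = slope × Vmax.
Km = 0.128 × 2.13 = 0.273 µM.

0.273 µM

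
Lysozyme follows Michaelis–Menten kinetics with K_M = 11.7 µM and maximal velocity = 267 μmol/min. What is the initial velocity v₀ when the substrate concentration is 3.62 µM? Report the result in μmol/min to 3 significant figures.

63.1 μmol/min

[S]/(Km+[S]) = 3.62/15.32 = 0.2363, the fractional saturation.
v = 0.2363 × Vmax = 0.2363 × 267 = 63.1 μmol/min.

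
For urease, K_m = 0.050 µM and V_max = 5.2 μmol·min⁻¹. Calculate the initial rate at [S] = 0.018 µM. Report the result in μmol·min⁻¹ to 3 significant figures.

v = Vmax·[S]/(Km + [S]) = 5.2 × 0.018 / (0.050 + 0.018)
  = 0.09360 / 0.06800 = 1.38 μmol·min⁻¹.

1.38 μmol·min⁻¹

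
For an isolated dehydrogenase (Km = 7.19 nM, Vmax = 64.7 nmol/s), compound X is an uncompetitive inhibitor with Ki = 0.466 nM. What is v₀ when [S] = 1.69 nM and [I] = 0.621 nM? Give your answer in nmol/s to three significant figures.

9.82 nmol/s

α = 1 + [I]/Ki = 1 + 0.621/0.466 = 2.333.
For an uncompetitive inhibitor, both parameters are divided by α, giving Vmax/α and Km/α: Km,app = 3.08 nM, Vmax,app = 27.7 nmol/s.
v = Vmax,app·[S]/(Km,app + [S]) = 27.7 × 1.69/(3.08 + 1.69) = 9.82 nmol/s.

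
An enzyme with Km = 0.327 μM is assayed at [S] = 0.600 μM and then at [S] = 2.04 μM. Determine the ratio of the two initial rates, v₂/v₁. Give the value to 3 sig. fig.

1.33

Since Vmax cancels, v₂/v₁ = [S]₂(Km+[S]₁) / [S]₁(Km+[S]₂).
= 2.04×(0.327+0.600) / (0.600×(0.327+2.04)) = 1.891/1.420 = 1.33.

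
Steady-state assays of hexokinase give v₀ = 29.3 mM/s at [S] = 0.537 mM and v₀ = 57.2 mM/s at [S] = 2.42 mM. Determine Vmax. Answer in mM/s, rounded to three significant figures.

78.5 mM/s

From v = Vmax[S]/(Km+[S]), each point gives Vmax = v(Km+[S])/[S].
Equating: 29.3(Km+0.537)/0.537 = 57.2(Km+2.42)/2.42.
54.56·Km + 29.3 = 23.64·Km + 57.2, so (54.56 − 23.64)·Km = 57.2 − 29.3.
Km = 27.90/30.93 = 0.902 mM; then Vmax = 29.3(0.902+0.537)/0.537 = 78.5 mM/s.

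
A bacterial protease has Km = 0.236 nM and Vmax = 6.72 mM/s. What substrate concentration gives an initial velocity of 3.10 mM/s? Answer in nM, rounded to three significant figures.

Rearranging v = Vmax[S]/(Km+[S]) gives [S] = Km·v/(Vmax − v).
[S] = 0.236 × 3.10 / (6.72 − 3.10) = 0.7316/3.620 = 0.202 nM.

0.202 nM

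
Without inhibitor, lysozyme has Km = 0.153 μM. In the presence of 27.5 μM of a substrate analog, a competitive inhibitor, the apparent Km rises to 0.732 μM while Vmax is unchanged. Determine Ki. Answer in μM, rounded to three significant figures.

7.27 μM

Competitive: Km,app = α·Km with α = 1 + [I]/Ki.
α = Km,app/Km = 0.732/0.153 = 4.784.
Since α = 1 + [I]/Ki, [I]/Ki = 4.784 − 1 = 3.784 and Ki = 27.5/3.784 = 7.27 μM.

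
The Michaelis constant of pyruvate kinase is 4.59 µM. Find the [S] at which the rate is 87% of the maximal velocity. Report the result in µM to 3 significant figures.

v/Vmax = [S]/(Km+[S]) = 0.87, so [S] = Km·0.87/(1 − 0.87) = 4.59 × 6.692.
[S] = 30.7 µM.

30.7 µM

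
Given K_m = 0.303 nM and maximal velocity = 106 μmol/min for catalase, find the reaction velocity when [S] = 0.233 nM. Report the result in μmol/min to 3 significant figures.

46.1 μmol/min

v = Vmax·[S]/(Km + [S]) = 106 × 0.233 / (0.303 + 0.233)
  = 24.70 / 0.5360 = 46.1 μmol/min.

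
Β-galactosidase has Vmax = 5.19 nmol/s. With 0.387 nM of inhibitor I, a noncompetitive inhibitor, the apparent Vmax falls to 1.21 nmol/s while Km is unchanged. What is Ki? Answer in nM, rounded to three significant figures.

0.118 nM

Noncompetitive: Vmax,app = Vmax/α with α = 1 + [I]/Ki.
α = Vmax/Vmax,app = 5.19/1.21 = 4.289.
Since α = 1 + [I]/Ki, [I]/Ki = 4.289 − 1 = 3.289 and Ki = 0.387/3.289 = 0.118 nM.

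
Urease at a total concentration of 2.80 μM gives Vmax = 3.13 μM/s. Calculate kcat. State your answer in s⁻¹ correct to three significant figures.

1.12 s⁻¹

kcat = Vmax/[E]total = 3.13 μM/s / 2.80 μM = 1.12 s⁻¹.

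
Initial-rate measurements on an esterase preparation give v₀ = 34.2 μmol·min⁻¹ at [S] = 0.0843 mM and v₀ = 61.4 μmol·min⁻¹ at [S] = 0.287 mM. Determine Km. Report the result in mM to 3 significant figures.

In reciprocal form, 1/v = (Km/Vmax)·(1/[S]) + 1/Vmax. The two points give (1/[S], 1/v) = (11.86, 0.02924) and (3.484, 0.01629).
Slope = (0.02924 − 0.01629)/(11.86 − 3.484) = 0.001546; intercept = 0.02924 − 0.001546×11.86 = 0.01090.
Vmax = 1/intercept = 91.7 μmol·min⁻¹; Km = slope × Vmax = 0.001546 × 91.7 = 0.142 mM.

0.142 mM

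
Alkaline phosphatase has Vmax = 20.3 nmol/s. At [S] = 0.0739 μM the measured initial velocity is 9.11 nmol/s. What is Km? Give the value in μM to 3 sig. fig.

v/Vmax = 9.11/20.3 = 0.4488 = [S]/(Km+[S]).
So Km + [S] = [S]/0.4488 = 0.1647 μM, giving Km = 0.1647 − 0.0739 = 0.0908 μM.

0.0908 μM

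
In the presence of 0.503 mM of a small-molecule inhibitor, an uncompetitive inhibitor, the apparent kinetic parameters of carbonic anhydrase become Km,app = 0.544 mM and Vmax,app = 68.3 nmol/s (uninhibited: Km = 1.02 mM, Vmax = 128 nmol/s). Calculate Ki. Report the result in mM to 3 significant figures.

0.575 mM

Uncompetitive: Vmax,app = Vmax/α (and Km,app = Km/α) with α = 1 + [I]/Ki.
α = Vmax/Vmax,app = 128/68.3 = 1.874.
Ki = [I]/(α − 1) = 0.503/0.8741 = 0.575 mM.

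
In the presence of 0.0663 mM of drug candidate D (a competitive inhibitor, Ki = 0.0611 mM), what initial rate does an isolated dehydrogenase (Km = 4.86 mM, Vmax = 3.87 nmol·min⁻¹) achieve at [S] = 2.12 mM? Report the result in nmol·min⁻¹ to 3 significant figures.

0.670 nmol·min⁻¹

α = 1 + [I]/Ki = 1 + 0.0663/0.0611 = 2.085.
For a competitive inhibitor, Vmax is unchanged and the apparent Km becomes α·Km: Km,app = 10.1 mM, Vmax,app = 3.87 nmol·min⁻¹.
v = Vmax,app·[S]/(Km,app + [S]) = 3.87 × 2.12/(10.1 + 2.12) = 0.670 nmol·min⁻¹.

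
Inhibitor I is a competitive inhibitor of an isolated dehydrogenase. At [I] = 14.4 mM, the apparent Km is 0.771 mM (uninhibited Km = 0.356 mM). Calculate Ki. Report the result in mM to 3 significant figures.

Competitive: Km,app = α·Km with α = 1 + [I]/Ki.
α = Km,app/Km = 0.771/0.356 = 2.166.
Since α = 1 + [I]/Ki, [I]/Ki = 2.166 − 1 = 1.166 and Ki = 14.4/1.166 = 12.4 mM.

12.4 mM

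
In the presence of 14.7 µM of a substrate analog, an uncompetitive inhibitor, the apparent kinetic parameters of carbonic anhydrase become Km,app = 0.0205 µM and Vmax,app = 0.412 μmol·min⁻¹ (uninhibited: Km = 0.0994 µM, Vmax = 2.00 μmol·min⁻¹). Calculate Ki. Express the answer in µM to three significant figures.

3.81 µM

Uncompetitive: Vmax,app = Vmax/α (and Km,app = Km/α) with α = 1 + [I]/Ki.
α = Vmax/Vmax,app = 2.00/0.412 = 4.854.
Ki = [I]/(α − 1) = 14.7/3.854 = 3.81 µM.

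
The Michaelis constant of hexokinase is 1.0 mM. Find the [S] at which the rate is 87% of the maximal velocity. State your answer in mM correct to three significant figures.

v/Vmax = [S]/(Km+[S]) = 0.87, so [S] = Km·0.87/(1 − 0.87) = 1.0 × 6.692.
[S] = 6.69 mM.

6.69 mM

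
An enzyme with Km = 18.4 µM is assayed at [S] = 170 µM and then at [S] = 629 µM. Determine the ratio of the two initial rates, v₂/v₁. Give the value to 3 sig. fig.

Since Vmax cancels, v₂/v₁ = [S]₂(Km+[S]₁) / [S]₁(Km+[S]₂).
= 629×(18.4+170) / (170×(18.4+629)) = 118500/110100 = 1.08.

1.08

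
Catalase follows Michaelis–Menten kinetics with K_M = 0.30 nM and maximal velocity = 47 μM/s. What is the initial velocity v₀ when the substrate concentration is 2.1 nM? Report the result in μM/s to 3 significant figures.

41.1 μM/s

v = Vmax·[S]/(Km + [S]) = 47 × 2.1 / (0.30 + 2.1)
  = 98.70 / 2.400 = 41.1 μM/s.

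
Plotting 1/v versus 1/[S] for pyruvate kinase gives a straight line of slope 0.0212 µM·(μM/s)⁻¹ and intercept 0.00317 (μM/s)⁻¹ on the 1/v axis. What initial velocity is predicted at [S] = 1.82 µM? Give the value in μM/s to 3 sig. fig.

The y-intercept is 1/Vmax, so Vmax = 1/0.00317 = 315 μM/s.
The slope is Km/Vmax, so Km = 0.0212 × 315 = 6.69 µM.
Then v = 315 × 1.82/(6.69 + 1.82) = 67.5 μM/s.

67.5 μM/s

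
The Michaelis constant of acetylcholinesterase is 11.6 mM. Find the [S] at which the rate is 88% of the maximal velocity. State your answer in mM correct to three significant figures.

85.1 mM

v/Vmax = [S]/(Km+[S]) = 0.88, so [S] = Km·0.88/(1 − 0.88) = 11.6 × 7.333.
[S] = 85.1 mM.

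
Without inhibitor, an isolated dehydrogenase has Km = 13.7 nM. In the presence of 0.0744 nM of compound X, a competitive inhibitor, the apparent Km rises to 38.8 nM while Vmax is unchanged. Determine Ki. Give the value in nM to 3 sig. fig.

0.0406 nM

Competitive: Km,app = α·Km with α = 1 + [I]/Ki.
α = Km,app/Km = 38.8/13.7 = 2.832.
Since α = 1 + [I]/Ki, [I]/Ki = 2.832 − 1 = 1.832 and Ki = 0.0744/1.832 = 0.0406 nM.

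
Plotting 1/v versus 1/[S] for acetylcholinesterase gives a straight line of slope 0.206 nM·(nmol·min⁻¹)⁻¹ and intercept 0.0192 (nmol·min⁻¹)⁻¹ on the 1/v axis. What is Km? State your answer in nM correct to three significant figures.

10.7 nM

y-intercept = 1/Vmax ⇒ Vmax = 52.1 nmol·min⁻¹; slope = Km/Vmax ⇒ Km = slope × Vmax.
Km = 0.206 × 52.1 = 10.7 nM.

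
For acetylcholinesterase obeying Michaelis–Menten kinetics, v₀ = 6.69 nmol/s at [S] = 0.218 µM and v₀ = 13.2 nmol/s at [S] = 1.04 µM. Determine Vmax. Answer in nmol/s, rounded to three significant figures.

In reciprocal form, 1/v = (Km/Vmax)·(1/[S]) + 1/Vmax. The two points give (1/[S], 1/v) = (4.587, 0.1495) and (0.9615, 0.07576).
Slope = (0.1495 − 0.07576)/(4.587 − 0.9615) = 0.02033; intercept = 0.1495 − 0.02033×4.587 = 0.05621.
Vmax = 1/intercept = 17.8 nmol/s; Km = slope × Vmax = 0.02033 × 17.8 = 0.362 µM.

17.8 nmol/s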